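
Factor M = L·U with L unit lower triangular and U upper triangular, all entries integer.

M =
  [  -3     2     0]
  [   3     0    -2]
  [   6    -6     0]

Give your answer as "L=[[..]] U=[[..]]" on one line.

  r1 -= -1·r0 → [0,2,-2]
  r2 -= -2·r0 → [0,-2,0]
  r2 -= -1·r1 → [0,0,-2]

L=[[1,0,0],[-1,1,0],[-2,-1,1]] U=[[-3,2,0],[0,2,-2],[0,0,-2]]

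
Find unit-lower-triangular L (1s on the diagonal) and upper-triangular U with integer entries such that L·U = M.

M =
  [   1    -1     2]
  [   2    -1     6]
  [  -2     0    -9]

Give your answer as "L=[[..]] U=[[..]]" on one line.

L=[[1,0,0],[2,1,0],[-2,-2,1]] U=[[1,-1,2],[0,1,2],[0,0,-1]]

  r1 -= 2·r0 → [0,1,2]
  r2 -= -2·r0 → [0,-2,-5]
  r2 -= -2·r1 → [0,0,-1]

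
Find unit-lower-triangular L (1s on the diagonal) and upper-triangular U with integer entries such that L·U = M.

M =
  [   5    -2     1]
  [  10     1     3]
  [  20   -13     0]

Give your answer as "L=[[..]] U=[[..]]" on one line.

L=[[1,0,0],[2,1,0],[4,-1,1]] U=[[5,-2,1],[0,5,1],[0,0,-3]]

  row1 -= 2·row0 → [0,5,1]
  row2 -= 4·row0 → [0,-5,-4]
  row2 -= -1·row1 → [0,0,-3]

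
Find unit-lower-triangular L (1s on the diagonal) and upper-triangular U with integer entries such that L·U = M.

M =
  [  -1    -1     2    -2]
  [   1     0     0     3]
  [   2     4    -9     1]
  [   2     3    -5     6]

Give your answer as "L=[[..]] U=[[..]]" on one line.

L=[[1,0,0,0],[-1,1,0,0],[-2,-2,1,0],[-2,-1,-1,1]] U=[[-1,-1,2,-2],[0,-1,2,1],[0,0,-1,-1],[0,0,0,2]]

  r1 -= -1·r0 → [0,-1,2,1]
  r2 -= -2·r0 → [0,2,-5,-3]
  r3 -= -2·r0 → [0,1,-1,2]
  r2 -= -2·r1 → [0,0,-1,-1]
  r3 -= -1·r1 → [0,0,1,3]
  r3 -= -1·r2 → [0,0,0,2]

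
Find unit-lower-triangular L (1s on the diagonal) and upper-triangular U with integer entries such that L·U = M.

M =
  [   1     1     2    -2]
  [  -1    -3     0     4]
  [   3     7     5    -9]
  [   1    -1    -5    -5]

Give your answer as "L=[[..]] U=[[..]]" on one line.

L=[[1,0,0,0],[-1,1,0,0],[3,-2,1,0],[1,1,-3,1]] U=[[1,1,2,-2],[0,-2,2,2],[0,0,3,1],[0,0,0,-2]]

  r1 -= -1·r0 → [0,-2,2,2]
  r2 -= 3·r0 → [0,4,-1,-3]
  r3 -= 1·r0 → [0,-2,-7,-3]
  r2 -= -2·r1 → [0,0,3,1]
  r3 -= 1·r1 → [0,0,-9,-5]
  r3 -= -3·r2 → [0,0,0,-2]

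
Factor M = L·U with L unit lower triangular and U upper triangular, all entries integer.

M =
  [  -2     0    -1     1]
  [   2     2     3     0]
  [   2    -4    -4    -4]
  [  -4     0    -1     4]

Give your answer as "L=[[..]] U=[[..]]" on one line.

L=[[1,0,0,0],[-1,1,0,0],[-1,-2,1,0],[2,0,-1,1]] U=[[-2,0,-1,1],[0,2,2,1],[0,0,-1,-1],[0,0,0,1]]

  r1 -= -1·r0 → [0,2,2,1]
  r2 -= -1·r0 → [0,-4,-5,-3]
  r3 -= 2·r0 → [0,0,1,2]
  r2 -= -2·r1 → [0,0,-1,-1]
  r3 -= 0·r1 → [0,0,1,2]
  r3 -= -1·r2 → [0,0,0,1]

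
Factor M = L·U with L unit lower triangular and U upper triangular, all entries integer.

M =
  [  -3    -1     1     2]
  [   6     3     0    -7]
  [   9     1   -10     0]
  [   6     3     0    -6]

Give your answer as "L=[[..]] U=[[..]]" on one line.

L=[[1,0,0,0],[-2,1,0,0],[-3,-2,1,0],[-2,1,0,1]] U=[[-3,-1,1,2],[0,1,2,-3],[0,0,-3,0],[0,0,0,1]]

  R1 -= -2·R0 → [0,1,2,-3]
  R2 -= -3·R0 → [0,-2,-7,6]
  R3 -= -2·R0 → [0,1,2,-2]
  R2 -= -2·R1 → [0,0,-3,0]
  R3 -= 1·R1 → [0,0,0,1]
  R3 -= 0·R2 → [0,0,0,1]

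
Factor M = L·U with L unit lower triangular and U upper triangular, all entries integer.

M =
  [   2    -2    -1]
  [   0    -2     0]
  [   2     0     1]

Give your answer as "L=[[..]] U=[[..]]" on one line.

L=[[1,0,0],[0,1,0],[1,-1,1]] U=[[2,-2,-1],[0,-2,0],[0,0,2]]

  r1 -= 0·r0 → [0,-2,0]
  r2 -= 1·r0 → [0,2,2]
  r2 -= -1·r1 → [0,0,2]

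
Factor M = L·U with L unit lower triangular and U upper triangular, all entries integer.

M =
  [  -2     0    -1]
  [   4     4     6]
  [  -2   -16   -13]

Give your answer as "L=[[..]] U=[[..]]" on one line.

L=[[1,0,0],[-2,1,0],[1,-4,1]] U=[[-2,0,-1],[0,4,4],[0,0,4]]

  r1 -= -2·r0 → [0,4,4]
  r2 -= 1·r0 → [0,-16,-12]
  r2 -= -4·r1 → [0,0,4]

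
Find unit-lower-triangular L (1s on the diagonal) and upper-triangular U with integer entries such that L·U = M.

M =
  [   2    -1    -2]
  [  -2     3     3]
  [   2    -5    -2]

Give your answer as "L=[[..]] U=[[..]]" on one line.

L=[[1,0,0],[-1,1,0],[1,-2,1]] U=[[2,-1,-2],[0,2,1],[0,0,2]]

  r1 -= -1·r0 → [0,2,1]
  r2 -= 1·r0 → [0,-4,0]
  r2 -= -2·r1 → [0,0,2]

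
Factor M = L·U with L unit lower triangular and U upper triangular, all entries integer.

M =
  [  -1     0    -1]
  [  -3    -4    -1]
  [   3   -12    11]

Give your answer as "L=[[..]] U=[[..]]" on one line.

  r1 -= 3·r0 → [0,-4,2]
  r2 -= -3·r0 → [0,-12,8]
  r2 -= 3·r1 → [0,0,2]

L=[[1,0,0],[3,1,0],[-3,3,1]] U=[[-1,0,-1],[0,-4,2],[0,0,2]]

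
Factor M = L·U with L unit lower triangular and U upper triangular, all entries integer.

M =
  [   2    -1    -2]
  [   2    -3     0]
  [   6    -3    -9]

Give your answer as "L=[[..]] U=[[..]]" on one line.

  R1 -= 1·R0 → [0,-2,2]
  R2 -= 3·R0 → [0,0,-3]
  R2 -= 0·R1 → [0,0,-3]

L=[[1,0,0],[1,1,0],[3,0,1]] U=[[2,-1,-2],[0,-2,2],[0,0,-3]]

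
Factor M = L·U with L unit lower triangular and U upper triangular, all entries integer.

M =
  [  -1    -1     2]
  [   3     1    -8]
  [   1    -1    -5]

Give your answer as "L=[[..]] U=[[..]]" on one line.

  row1 -= -3·row0 → [0,-2,-2]
  row2 -= -1·row0 → [0,-2,-3]
  row2 -= 1·row1 → [0,0,-1]

L=[[1,0,0],[-3,1,0],[-1,1,1]] U=[[-1,-1,2],[0,-2,-2],[0,0,-1]]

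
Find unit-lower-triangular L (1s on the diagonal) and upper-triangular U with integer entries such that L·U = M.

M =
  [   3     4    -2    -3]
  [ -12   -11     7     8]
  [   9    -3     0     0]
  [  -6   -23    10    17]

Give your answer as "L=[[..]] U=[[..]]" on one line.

L=[[1,0,0,0],[-4,1,0,0],[3,-3,1,0],[-2,-3,1,1]] U=[[3,4,-2,-3],[0,5,-1,-4],[0,0,3,-3],[0,0,0,2]]

  r1 -= -4·r0 → [0,5,-1,-4]
  r2 -= 3·r0 → [0,-15,6,9]
  r3 -= -2·r0 → [0,-15,6,11]
  r2 -= -3·r1 → [0,0,3,-3]
  r3 -= -3·r1 → [0,0,3,-1]
  r3 -= 1·r2 → [0,0,0,2]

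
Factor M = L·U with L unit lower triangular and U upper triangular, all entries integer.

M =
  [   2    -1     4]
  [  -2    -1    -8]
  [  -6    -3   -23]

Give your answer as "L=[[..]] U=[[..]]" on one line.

L=[[1,0,0],[-1,1,0],[-3,3,1]] U=[[2,-1,4],[0,-2,-4],[0,0,1]]

  R1 -= -1·R0 → [0,-2,-4]
  R2 -= -3·R0 → [0,-6,-11]
  R2 -= 3·R1 → [0,0,1]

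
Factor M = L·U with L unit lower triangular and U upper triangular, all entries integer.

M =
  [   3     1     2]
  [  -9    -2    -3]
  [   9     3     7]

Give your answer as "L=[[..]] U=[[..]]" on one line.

  row1 -= -3·row0 → [0,1,3]
  row2 -= 3·row0 → [0,0,1]
  row2 -= 0·row1 → [0,0,1]

L=[[1,0,0],[-3,1,0],[3,0,1]] U=[[3,1,2],[0,1,3],[0,0,1]]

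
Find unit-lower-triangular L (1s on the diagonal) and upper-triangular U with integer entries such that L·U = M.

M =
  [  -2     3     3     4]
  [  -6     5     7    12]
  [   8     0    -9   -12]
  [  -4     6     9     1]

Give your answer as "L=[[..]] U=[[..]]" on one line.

L=[[1,0,0,0],[3,1,0,0],[-4,-3,1,0],[2,0,-1,1]] U=[[-2,3,3,4],[0,-4,-2,0],[0,0,-3,4],[0,0,0,-3]]

  r1 -= 3·r0 → [0,-4,-2,0]
  r2 -= -4·r0 → [0,12,3,4]
  r3 -= 2·r0 → [0,0,3,-7]
  r2 -= -3·r1 → [0,0,-3,4]
  r3 -= 0·r1 → [0,0,3,-7]
  r3 -= -1·r2 → [0,0,0,-3]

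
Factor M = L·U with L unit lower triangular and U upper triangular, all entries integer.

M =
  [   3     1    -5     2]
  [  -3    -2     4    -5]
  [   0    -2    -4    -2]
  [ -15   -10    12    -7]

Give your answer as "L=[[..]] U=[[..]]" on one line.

  row1 -= -1·row0 → [0,-1,-1,-3]
  row2 -= 0·row0 → [0,-2,-4,-2]
  row3 -= -5·row0 → [0,-5,-13,3]
  row2 -= 2·row1 → [0,0,-2,4]
  row3 -= 5·row1 → [0,0,-8,18]
  row3 -= 4·row2 → [0,0,0,2]

L=[[1,0,0,0],[-1,1,0,0],[0,2,1,0],[-5,5,4,1]] U=[[3,1,-5,2],[0,-1,-1,-3],[0,0,-2,4],[0,0,0,2]]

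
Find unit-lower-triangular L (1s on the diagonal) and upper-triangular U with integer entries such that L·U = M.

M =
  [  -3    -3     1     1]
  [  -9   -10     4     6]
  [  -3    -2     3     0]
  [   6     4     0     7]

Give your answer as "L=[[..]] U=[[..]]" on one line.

L=[[1,0,0,0],[3,1,0,0],[1,-1,1,0],[-2,2,0,1]] U=[[-3,-3,1,1],[0,-1,1,3],[0,0,3,2],[0,0,0,3]]

  row1 -= 3·row0 → [0,-1,1,3]
  row2 -= 1·row0 → [0,1,2,-1]
  row3 -= -2·row0 → [0,-2,2,9]
  row2 -= -1·row1 → [0,0,3,2]
  row3 -= 2·row1 → [0,0,0,3]
  row3 -= 0·row2 → [0,0,0,3]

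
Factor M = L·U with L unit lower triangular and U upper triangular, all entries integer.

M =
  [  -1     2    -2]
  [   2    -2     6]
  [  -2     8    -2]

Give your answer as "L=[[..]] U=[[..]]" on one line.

  r1 -= -2·r0 → [0,2,2]
  r2 -= 2·r0 → [0,4,2]
  r2 -= 2·r1 → [0,0,-2]

L=[[1,0,0],[-2,1,0],[2,2,1]] U=[[-1,2,-2],[0,2,2],[0,0,-2]]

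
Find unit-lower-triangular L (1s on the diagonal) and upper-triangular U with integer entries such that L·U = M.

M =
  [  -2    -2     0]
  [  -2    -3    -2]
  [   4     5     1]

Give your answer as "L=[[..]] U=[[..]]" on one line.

L=[[1,0,0],[1,1,0],[-2,-1,1]] U=[[-2,-2,0],[0,-1,-2],[0,0,-1]]

  r1 -= 1·r0 → [0,-1,-2]
  r2 -= -2·r0 → [0,1,1]
  r2 -= -1·r1 → [0,0,-1]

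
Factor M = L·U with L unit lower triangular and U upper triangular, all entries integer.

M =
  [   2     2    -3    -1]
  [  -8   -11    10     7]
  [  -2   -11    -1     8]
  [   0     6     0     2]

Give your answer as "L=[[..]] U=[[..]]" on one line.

L=[[1,0,0,0],[-4,1,0,0],[-1,3,1,0],[0,-2,-2,1]] U=[[2,2,-3,-1],[0,-3,-2,3],[0,0,2,-2],[0,0,0,4]]

  R1 -= -4·R0 → [0,-3,-2,3]
  R2 -= -1·R0 → [0,-9,-4,7]
  R3 -= 0·R0 → [0,6,0,2]
  R2 -= 3·R1 → [0,0,2,-2]
  R3 -= -2·R1 → [0,0,-4,8]
  R3 -= -2·R2 → [0,0,0,4]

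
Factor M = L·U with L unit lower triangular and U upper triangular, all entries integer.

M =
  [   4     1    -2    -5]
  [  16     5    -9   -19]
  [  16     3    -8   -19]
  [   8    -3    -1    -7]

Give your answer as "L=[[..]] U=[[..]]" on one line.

  r1 -= 4·r0 → [0,1,-1,1]
  r2 -= 4·r0 → [0,-1,0,1]
  r3 -= 2·r0 → [0,-5,3,3]
  r2 -= -1·r1 → [0,0,-1,2]
  r3 -= -5·r1 → [0,0,-2,8]
  r3 -= 2·r2 → [0,0,0,4]

L=[[1,0,0,0],[4,1,0,0],[4,-1,1,0],[2,-5,2,1]] U=[[4,1,-2,-5],[0,1,-1,1],[0,0,-1,2],[0,0,0,4]]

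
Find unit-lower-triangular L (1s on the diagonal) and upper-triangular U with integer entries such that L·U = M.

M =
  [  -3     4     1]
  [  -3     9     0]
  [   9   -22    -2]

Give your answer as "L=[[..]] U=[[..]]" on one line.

  r1 -= 1·r0 → [0,5,-1]
  r2 -= -3·r0 → [0,-10,1]
  r2 -= -2·r1 → [0,0,-1]

L=[[1,0,0],[1,1,0],[-3,-2,1]] U=[[-3,4,1],[0,5,-1],[0,0,-1]]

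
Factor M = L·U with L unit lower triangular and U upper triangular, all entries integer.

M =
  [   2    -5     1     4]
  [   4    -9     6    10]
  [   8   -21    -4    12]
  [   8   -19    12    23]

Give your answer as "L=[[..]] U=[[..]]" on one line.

  R1 -= 2·R0 → [0,1,4,2]
  R2 -= 4·R0 → [0,-1,-8,-4]
  R3 -= 4·R0 → [0,1,8,7]
  R2 -= -1·R1 → [0,0,-4,-2]
  R3 -= 1·R1 → [0,0,4,5]
  R3 -= -1·R2 → [0,0,0,3]

L=[[1,0,0,0],[2,1,0,0],[4,-1,1,0],[4,1,-1,1]] U=[[2,-5,1,4],[0,1,4,2],[0,0,-4,-2],[0,0,0,3]]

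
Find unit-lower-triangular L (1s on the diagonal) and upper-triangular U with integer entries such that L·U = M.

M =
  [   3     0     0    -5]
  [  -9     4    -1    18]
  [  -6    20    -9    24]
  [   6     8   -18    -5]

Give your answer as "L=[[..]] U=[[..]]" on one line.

L=[[1,0,0,0],[-3,1,0,0],[-2,5,1,0],[2,2,4,1]] U=[[3,0,0,-5],[0,4,-1,3],[0,0,-4,-1],[0,0,0,3]]

  r1 -= -3·r0 → [0,4,-1,3]
  r2 -= -2·r0 → [0,20,-9,14]
  r3 -= 2·r0 → [0,8,-18,5]
  r2 -= 5·r1 → [0,0,-4,-1]
  r3 -= 2·r1 → [0,0,-16,-1]
  r3 -= 4·r2 → [0,0,0,3]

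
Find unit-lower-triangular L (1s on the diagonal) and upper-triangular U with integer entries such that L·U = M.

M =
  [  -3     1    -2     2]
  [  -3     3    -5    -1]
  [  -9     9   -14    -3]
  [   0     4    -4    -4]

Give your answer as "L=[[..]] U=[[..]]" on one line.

  r1 -= 1·r0 → [0,2,-3,-3]
  r2 -= 3·r0 → [0,6,-8,-9]
  r3 -= 0·r0 → [0,4,-4,-4]
  r2 -= 3·r1 → [0,0,1,0]
  r3 -= 2·r1 → [0,0,2,2]
  r3 -= 2·r2 → [0,0,0,2]

L=[[1,0,0,0],[1,1,0,0],[3,3,1,0],[0,2,2,1]] U=[[-3,1,-2,2],[0,2,-3,-3],[0,0,1,0],[0,0,0,2]]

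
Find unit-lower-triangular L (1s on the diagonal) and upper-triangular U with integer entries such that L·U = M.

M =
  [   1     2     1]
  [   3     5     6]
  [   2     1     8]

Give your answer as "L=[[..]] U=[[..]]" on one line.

  row1 -= 3·row0 → [0,-1,3]
  row2 -= 2·row0 → [0,-3,6]
  row2 -= 3·row1 → [0,0,-3]

L=[[1,0,0],[3,1,0],[2,3,1]] U=[[1,2,1],[0,-1,3],[0,0,-3]]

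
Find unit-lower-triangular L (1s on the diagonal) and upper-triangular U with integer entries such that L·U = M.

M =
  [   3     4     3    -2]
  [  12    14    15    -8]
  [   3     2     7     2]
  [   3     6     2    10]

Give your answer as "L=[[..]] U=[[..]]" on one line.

  r1 -= 4·r0 → [0,-2,3,0]
  r2 -= 1·r0 → [0,-2,4,4]
  r3 -= 1·r0 → [0,2,-1,12]
  r2 -= 1·r1 → [0,0,1,4]
  r3 -= -1·r1 → [0,0,2,12]
  r3 -= 2·r2 → [0,0,0,4]

L=[[1,0,0,0],[4,1,0,0],[1,1,1,0],[1,-1,2,1]] U=[[3,4,3,-2],[0,-2,3,0],[0,0,1,4],[0,0,0,4]]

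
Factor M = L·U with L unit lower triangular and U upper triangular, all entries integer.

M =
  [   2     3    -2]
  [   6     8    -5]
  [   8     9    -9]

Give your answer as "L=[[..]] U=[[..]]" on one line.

L=[[1,0,0],[3,1,0],[4,3,1]] U=[[2,3,-2],[0,-1,1],[0,0,-4]]

  R1 -= 3·R0 → [0,-1,1]
  R2 -= 4·R0 → [0,-3,-1]
  R2 -= 3·R1 → [0,0,-4]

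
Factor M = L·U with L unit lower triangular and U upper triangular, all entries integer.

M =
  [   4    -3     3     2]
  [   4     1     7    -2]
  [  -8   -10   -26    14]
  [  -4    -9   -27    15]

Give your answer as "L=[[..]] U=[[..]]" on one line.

L=[[1,0,0,0],[1,1,0,0],[-2,-4,1,0],[-1,-3,3,1]] U=[[4,-3,3,2],[0,4,4,-4],[0,0,-4,2],[0,0,0,-1]]

  row1 -= 1·row0 → [0,4,4,-4]
  row2 -= -2·row0 → [0,-16,-20,18]
  row3 -= -1·row0 → [0,-12,-24,17]
  row2 -= -4·row1 → [0,0,-4,2]
  row3 -= -3·row1 → [0,0,-12,5]
  row3 -= 3·row2 → [0,0,0,-1]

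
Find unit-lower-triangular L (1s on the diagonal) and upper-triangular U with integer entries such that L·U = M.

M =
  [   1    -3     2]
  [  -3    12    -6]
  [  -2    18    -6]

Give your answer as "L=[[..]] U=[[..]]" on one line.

L=[[1,0,0],[-3,1,0],[-2,4,1]] U=[[1,-3,2],[0,3,0],[0,0,-2]]

  r1 -= -3·r0 → [0,3,0]
  r2 -= -2·r0 → [0,12,-2]
  r2 -= 4·r1 → [0,0,-2]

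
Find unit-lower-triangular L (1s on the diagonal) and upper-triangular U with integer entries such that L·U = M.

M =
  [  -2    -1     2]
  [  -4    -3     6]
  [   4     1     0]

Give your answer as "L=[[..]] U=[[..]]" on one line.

  r1 -= 2·r0 → [0,-1,2]
  r2 -= -2·r0 → [0,-1,4]
  r2 -= 1·r1 → [0,0,2]

L=[[1,0,0],[2,1,0],[-2,1,1]] U=[[-2,-1,2],[0,-1,2],[0,0,2]]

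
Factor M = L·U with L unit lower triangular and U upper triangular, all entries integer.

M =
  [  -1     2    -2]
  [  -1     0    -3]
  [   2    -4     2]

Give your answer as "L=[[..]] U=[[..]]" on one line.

L=[[1,0,0],[1,1,0],[-2,0,1]] U=[[-1,2,-2],[0,-2,-1],[0,0,-2]]

  row1 -= 1·row0 → [0,-2,-1]
  row2 -= -2·row0 → [0,0,-2]
  row2 -= 0·row1 → [0,0,-2]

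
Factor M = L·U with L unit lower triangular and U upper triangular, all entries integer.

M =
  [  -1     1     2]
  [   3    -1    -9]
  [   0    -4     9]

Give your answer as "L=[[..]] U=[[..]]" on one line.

L=[[1,0,0],[-3,1,0],[0,-2,1]] U=[[-1,1,2],[0,2,-3],[0,0,3]]

  r1 -= -3·r0 → [0,2,-3]
  r2 -= 0·r0 → [0,-4,9]
  r2 -= -2·r1 → [0,0,3]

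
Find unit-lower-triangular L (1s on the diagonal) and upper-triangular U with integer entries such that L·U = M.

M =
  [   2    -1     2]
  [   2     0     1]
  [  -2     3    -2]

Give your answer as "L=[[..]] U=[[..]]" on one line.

L=[[1,0,0],[1,1,0],[-1,2,1]] U=[[2,-1,2],[0,1,-1],[0,0,2]]

  row1 -= 1·row0 → [0,1,-1]
  row2 -= -1·row0 → [0,2,0]
  row2 -= 2·row1 → [0,0,2]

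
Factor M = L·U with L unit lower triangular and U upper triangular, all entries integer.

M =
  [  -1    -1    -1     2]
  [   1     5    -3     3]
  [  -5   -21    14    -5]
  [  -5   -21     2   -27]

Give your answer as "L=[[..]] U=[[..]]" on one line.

L=[[1,0,0,0],[-1,1,0,0],[5,-4,1,0],[5,-4,-3,1]] U=[[-1,-1,-1,2],[0,4,-4,5],[0,0,3,5],[0,0,0,-2]]

  r1 -= -1·r0 → [0,4,-4,5]
  r2 -= 5·r0 → [0,-16,19,-15]
  r3 -= 5·r0 → [0,-16,7,-37]
  r2 -= -4·r1 → [0,0,3,5]
  r3 -= -4·r1 → [0,0,-9,-17]
  r3 -= -3·r2 → [0,0,0,-2]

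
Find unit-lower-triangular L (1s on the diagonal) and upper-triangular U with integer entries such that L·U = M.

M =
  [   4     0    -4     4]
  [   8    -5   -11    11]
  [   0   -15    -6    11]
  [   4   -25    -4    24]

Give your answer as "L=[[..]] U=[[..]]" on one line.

  R1 -= 2·R0 → [0,-5,-3,3]
  R2 -= 0·R0 → [0,-15,-6,11]
  R3 -= 1·R0 → [0,-25,0,20]
  R2 -= 3·R1 → [0,0,3,2]
  R3 -= 5·R1 → [0,0,15,5]
  R3 -= 5·R2 → [0,0,0,-5]

L=[[1,0,0,0],[2,1,0,0],[0,3,1,0],[1,5,5,1]] U=[[4,0,-4,4],[0,-5,-3,3],[0,0,3,2],[0,0,0,-5]]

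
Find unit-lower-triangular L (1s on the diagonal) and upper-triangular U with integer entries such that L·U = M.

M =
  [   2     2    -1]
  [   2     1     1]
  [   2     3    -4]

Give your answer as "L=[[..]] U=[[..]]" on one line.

  row1 -= 1·row0 → [0,-1,2]
  row2 -= 1·row0 → [0,1,-3]
  row2 -= -1·row1 → [0,0,-1]

L=[[1,0,0],[1,1,0],[1,-1,1]] U=[[2,2,-1],[0,-1,2],[0,0,-1]]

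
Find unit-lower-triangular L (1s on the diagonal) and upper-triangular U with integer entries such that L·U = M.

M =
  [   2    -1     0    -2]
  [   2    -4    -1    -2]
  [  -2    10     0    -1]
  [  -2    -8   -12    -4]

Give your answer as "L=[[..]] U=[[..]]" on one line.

  row1 -= 1·row0 → [0,-3,-1,0]
  row2 -= -1·row0 → [0,9,0,-3]
  row3 -= -1·row0 → [0,-9,-12,-6]
  row2 -= -3·row1 → [0,0,-3,-3]
  row3 -= 3·row1 → [0,0,-9,-6]
  row3 -= 3·row2 → [0,0,0,3]

L=[[1,0,0,0],[1,1,0,0],[-1,-3,1,0],[-1,3,3,1]] U=[[2,-1,0,-2],[0,-3,-1,0],[0,0,-3,-3],[0,0,0,3]]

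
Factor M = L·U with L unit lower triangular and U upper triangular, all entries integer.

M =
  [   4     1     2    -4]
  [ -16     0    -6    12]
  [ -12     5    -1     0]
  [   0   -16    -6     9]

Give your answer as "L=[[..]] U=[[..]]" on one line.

L=[[1,0,0,0],[-4,1,0,0],[-3,2,1,0],[0,-4,2,1]] U=[[4,1,2,-4],[0,4,2,-4],[0,0,1,-4],[0,0,0,1]]

  r1 -= -4·r0 → [0,4,2,-4]
  r2 -= -3·r0 → [0,8,5,-12]
  r3 -= 0·r0 → [0,-16,-6,9]
  r2 -= 2·r1 → [0,0,1,-4]
  r3 -= -4·r1 → [0,0,2,-7]
  r3 -= 2·r2 → [0,0,0,1]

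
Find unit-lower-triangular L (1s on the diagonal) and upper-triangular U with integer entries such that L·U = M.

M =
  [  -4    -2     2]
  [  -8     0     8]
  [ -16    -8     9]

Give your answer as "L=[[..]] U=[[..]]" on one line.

L=[[1,0,0],[2,1,0],[4,0,1]] U=[[-4,-2,2],[0,4,4],[0,0,1]]

  r1 -= 2·r0 → [0,4,4]
  r2 -= 4·r0 → [0,0,1]
  r2 -= 0·r1 → [0,0,1]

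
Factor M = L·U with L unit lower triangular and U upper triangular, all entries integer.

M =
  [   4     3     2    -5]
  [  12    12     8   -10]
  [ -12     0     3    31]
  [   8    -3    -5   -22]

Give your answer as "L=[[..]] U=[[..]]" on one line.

  R1 -= 3·R0 → [0,3,2,5]
  R2 -= -3·R0 → [0,9,9,16]
  R3 -= 2·R0 → [0,-9,-9,-12]
  R2 -= 3·R1 → [0,0,3,1]
  R3 -= -3·R1 → [0,0,-3,3]
  R3 -= -1·R2 → [0,0,0,4]

L=[[1,0,0,0],[3,1,0,0],[-3,3,1,0],[2,-3,-1,1]] U=[[4,3,2,-5],[0,3,2,5],[0,0,3,1],[0,0,0,4]]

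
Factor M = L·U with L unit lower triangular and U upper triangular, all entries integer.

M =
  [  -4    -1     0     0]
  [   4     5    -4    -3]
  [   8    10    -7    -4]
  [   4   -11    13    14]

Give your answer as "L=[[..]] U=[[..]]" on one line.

L=[[1,0,0,0],[-1,1,0,0],[-2,2,1,0],[-1,-3,1,1]] U=[[-4,-1,0,0],[0,4,-4,-3],[0,0,1,2],[0,0,0,3]]

  R1 -= -1·R0 → [0,4,-4,-3]
  R2 -= -2·R0 → [0,8,-7,-4]
  R3 -= -1·R0 → [0,-12,13,14]
  R2 -= 2·R1 → [0,0,1,2]
  R3 -= -3·R1 → [0,0,1,5]
  R3 -= 1·R2 → [0,0,0,3]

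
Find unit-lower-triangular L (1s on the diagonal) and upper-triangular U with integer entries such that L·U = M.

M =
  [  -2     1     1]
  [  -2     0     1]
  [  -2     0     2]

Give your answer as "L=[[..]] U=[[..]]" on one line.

L=[[1,0,0],[1,1,0],[1,1,1]] U=[[-2,1,1],[0,-1,0],[0,0,1]]

  row1 -= 1·row0 → [0,-1,0]
  row2 -= 1·row0 → [0,-1,1]
  row2 -= 1·row1 → [0,0,1]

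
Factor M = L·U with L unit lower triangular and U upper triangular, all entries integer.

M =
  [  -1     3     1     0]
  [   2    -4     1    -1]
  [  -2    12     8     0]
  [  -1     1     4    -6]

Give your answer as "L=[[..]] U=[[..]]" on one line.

  row1 -= -2·row0 → [0,2,3,-1]
  row2 -= 2·row0 → [0,6,6,0]
  row3 -= 1·row0 → [0,-2,3,-6]
  row2 -= 3·row1 → [0,0,-3,3]
  row3 -= -1·row1 → [0,0,6,-7]
  row3 -= -2·row2 → [0,0,0,-1]

L=[[1,0,0,0],[-2,1,0,0],[2,3,1,0],[1,-1,-2,1]] U=[[-1,3,1,0],[0,2,3,-1],[0,0,-3,3],[0,0,0,-1]]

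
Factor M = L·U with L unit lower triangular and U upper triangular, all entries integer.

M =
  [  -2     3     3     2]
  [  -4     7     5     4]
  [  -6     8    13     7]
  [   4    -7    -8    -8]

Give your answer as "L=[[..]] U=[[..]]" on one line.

  R1 -= 2·R0 → [0,1,-1,0]
  R2 -= 3·R0 → [0,-1,4,1]
  R3 -= -2·R0 → [0,-1,-2,-4]
  R2 -= -1·R1 → [0,0,3,1]
  R3 -= -1·R1 → [0,0,-3,-4]
  R3 -= -1·R2 → [0,0,0,-3]

L=[[1,0,0,0],[2,1,0,0],[3,-1,1,0],[-2,-1,-1,1]] U=[[-2,3,3,2],[0,1,-1,0],[0,0,3,1],[0,0,0,-3]]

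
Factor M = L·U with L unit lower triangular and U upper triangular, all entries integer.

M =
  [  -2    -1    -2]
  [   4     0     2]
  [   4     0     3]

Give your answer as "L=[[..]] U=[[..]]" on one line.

L=[[1,0,0],[-2,1,0],[-2,1,1]] U=[[-2,-1,-2],[0,-2,-2],[0,0,1]]

  R1 -= -2·R0 → [0,-2,-2]
  R2 -= -2·R0 → [0,-2,-1]
  R2 -= 1·R1 → [0,0,1]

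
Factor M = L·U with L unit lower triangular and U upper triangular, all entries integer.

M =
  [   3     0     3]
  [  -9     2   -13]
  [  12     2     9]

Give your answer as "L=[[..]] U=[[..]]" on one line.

  R1 -= -3·R0 → [0,2,-4]
  R2 -= 4·R0 → [0,2,-3]
  R2 -= 1·R1 → [0,0,1]

L=[[1,0,0],[-3,1,0],[4,1,1]] U=[[3,0,3],[0,2,-4],[0,0,1]]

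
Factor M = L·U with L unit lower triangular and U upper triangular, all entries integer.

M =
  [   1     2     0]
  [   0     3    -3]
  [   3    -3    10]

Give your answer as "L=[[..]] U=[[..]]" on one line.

L=[[1,0,0],[0,1,0],[3,-3,1]] U=[[1,2,0],[0,3,-3],[0,0,1]]

  R1 -= 0·R0 → [0,3,-3]
  R2 -= 3·R0 → [0,-9,10]
  R2 -= -3·R1 → [0,0,1]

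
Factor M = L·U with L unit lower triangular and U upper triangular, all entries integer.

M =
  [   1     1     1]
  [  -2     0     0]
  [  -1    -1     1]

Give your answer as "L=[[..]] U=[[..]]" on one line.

L=[[1,0,0],[-2,1,0],[-1,0,1]] U=[[1,1,1],[0,2,2],[0,0,2]]

  R1 -= -2·R0 → [0,2,2]
  R2 -= -1·R0 → [0,0,2]
  R2 -= 0·R1 → [0,0,2]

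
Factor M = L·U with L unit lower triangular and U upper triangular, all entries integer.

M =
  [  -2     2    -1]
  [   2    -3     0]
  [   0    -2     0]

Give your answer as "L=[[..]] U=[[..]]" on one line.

  R1 -= -1·R0 → [0,-1,-1]
  R2 -= 0·R0 → [0,-2,0]
  R2 -= 2·R1 → [0,0,2]

L=[[1,0,0],[-1,1,0],[0,2,1]] U=[[-2,2,-1],[0,-1,-1],[0,0,2]]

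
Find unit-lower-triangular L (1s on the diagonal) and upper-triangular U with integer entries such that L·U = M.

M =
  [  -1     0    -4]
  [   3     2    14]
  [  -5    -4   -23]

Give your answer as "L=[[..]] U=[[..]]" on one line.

  row1 -= -3·row0 → [0,2,2]
  row2 -= 5·row0 → [0,-4,-3]
  row2 -= -2·row1 → [0,0,1]

L=[[1,0,0],[-3,1,0],[5,-2,1]] U=[[-1,0,-4],[0,2,2],[0,0,1]]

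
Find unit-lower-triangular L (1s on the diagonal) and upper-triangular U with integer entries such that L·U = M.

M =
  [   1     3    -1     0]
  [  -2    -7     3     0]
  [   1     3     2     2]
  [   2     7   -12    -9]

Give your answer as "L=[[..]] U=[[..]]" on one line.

L=[[1,0,0,0],[-2,1,0,0],[1,0,1,0],[2,-1,-3,1]] U=[[1,3,-1,0],[0,-1,1,0],[0,0,3,2],[0,0,0,-3]]

  r1 -= -2·r0 → [0,-1,1,0]
  r2 -= 1·r0 → [0,0,3,2]
  r3 -= 2·r0 → [0,1,-10,-9]
  r2 -= 0·r1 → [0,0,3,2]
  r3 -= -1·r1 → [0,0,-9,-9]
  r3 -= -3·r2 → [0,0,0,-3]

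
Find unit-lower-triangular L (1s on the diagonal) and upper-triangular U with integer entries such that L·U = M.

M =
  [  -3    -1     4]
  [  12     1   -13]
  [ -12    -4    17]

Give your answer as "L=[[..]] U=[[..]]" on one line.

  r1 -= -4·r0 → [0,-3,3]
  r2 -= 4·r0 → [0,0,1]
  r2 -= 0·r1 → [0,0,1]

L=[[1,0,0],[-4,1,0],[4,0,1]] U=[[-3,-1,4],[0,-3,3],[0,0,1]]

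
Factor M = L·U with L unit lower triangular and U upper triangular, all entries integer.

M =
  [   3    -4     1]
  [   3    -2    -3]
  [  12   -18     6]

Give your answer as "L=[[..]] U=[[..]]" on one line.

  r1 -= 1·r0 → [0,2,-4]
  r2 -= 4·r0 → [0,-2,2]
  r2 -= -1·r1 → [0,0,-2]

L=[[1,0,0],[1,1,0],[4,-1,1]] U=[[3,-4,1],[0,2,-4],[0,0,-2]]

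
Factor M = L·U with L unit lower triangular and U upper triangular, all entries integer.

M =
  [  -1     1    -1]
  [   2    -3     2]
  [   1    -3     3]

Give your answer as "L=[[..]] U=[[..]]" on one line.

L=[[1,0,0],[-2,1,0],[-1,2,1]] U=[[-1,1,-1],[0,-1,0],[0,0,2]]

  r1 -= -2·r0 → [0,-1,0]
  r2 -= -1·r0 → [0,-2,2]
  r2 -= 2·r1 → [0,0,2]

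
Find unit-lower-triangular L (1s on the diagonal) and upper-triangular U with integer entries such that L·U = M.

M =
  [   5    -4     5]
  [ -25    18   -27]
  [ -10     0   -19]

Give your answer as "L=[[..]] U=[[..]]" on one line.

L=[[1,0,0],[-5,1,0],[-2,4,1]] U=[[5,-4,5],[0,-2,-2],[0,0,-1]]

  row1 -= -5·row0 → [0,-2,-2]
  row2 -= -2·row0 → [0,-8,-9]
  row2 -= 4·row1 → [0,0,-1]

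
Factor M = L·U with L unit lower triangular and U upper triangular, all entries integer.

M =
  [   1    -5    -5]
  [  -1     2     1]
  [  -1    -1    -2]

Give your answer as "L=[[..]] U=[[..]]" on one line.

L=[[1,0,0],[-1,1,0],[-1,2,1]] U=[[1,-5,-5],[0,-3,-4],[0,0,1]]

  R1 -= -1·R0 → [0,-3,-4]
  R2 -= -1·R0 → [0,-6,-7]
  R2 -= 2·R1 → [0,0,1]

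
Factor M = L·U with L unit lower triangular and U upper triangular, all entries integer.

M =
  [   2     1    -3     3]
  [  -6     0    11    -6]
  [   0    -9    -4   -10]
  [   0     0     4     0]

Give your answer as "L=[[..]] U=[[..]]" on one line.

  r1 -= -3·r0 → [0,3,2,3]
  r2 -= 0·r0 → [0,-9,-4,-10]
  r3 -= 0·r0 → [0,0,4,0]
  r2 -= -3·r1 → [0,0,2,-1]
  r3 -= 0·r1 → [0,0,4,0]
  r3 -= 2·r2 → [0,0,0,2]

L=[[1,0,0,0],[-3,1,0,0],[0,-3,1,0],[0,0,2,1]] U=[[2,1,-3,3],[0,3,2,3],[0,0,2,-1],[0,0,0,2]]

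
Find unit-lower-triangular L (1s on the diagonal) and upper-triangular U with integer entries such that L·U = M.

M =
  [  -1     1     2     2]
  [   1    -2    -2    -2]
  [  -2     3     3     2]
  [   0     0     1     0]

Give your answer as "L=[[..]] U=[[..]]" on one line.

  row1 -= -1·row0 → [0,-1,0,0]
  row2 -= 2·row0 → [0,1,-1,-2]
  row3 -= 0·row0 → [0,0,1,0]
  row2 -= -1·row1 → [0,0,-1,-2]
  row3 -= 0·row1 → [0,0,1,0]
  row3 -= -1·row2 → [0,0,0,-2]

L=[[1,0,0,0],[-1,1,0,0],[2,-1,1,0],[0,0,-1,1]] U=[[-1,1,2,2],[0,-1,0,0],[0,0,-1,-2],[0,0,0,-2]]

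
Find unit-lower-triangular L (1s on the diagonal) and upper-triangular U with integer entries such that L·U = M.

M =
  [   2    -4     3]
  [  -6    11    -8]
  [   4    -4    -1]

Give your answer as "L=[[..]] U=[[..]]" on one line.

L=[[1,0,0],[-3,1,0],[2,-4,1]] U=[[2,-4,3],[0,-1,1],[0,0,-3]]

  row1 -= -3·row0 → [0,-1,1]
  row2 -= 2·row0 → [0,4,-7]
  row2 -= -4·row1 → [0,0,-3]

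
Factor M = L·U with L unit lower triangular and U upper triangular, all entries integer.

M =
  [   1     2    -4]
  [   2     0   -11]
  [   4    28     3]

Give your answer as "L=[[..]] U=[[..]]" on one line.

L=[[1,0,0],[2,1,0],[4,-5,1]] U=[[1,2,-4],[0,-4,-3],[0,0,4]]

  row1 -= 2·row0 → [0,-4,-3]
  row2 -= 4·row0 → [0,20,19]
  row2 -= -5·row1 → [0,0,4]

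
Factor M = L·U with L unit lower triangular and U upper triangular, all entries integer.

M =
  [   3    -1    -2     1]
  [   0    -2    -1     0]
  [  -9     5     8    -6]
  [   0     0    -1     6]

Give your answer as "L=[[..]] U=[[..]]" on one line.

L=[[1,0,0,0],[0,1,0,0],[-3,-1,1,0],[0,0,-1,1]] U=[[3,-1,-2,1],[0,-2,-1,0],[0,0,1,-3],[0,0,0,3]]

  R1 -= 0·R0 → [0,-2,-1,0]
  R2 -= -3·R0 → [0,2,2,-3]
  R3 -= 0·R0 → [0,0,-1,6]
  R2 -= -1·R1 → [0,0,1,-3]
  R3 -= 0·R1 → [0,0,-1,6]
  R3 -= -1·R2 → [0,0,0,3]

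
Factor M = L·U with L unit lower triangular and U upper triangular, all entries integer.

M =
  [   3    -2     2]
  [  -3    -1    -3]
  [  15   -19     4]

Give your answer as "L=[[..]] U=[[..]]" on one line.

L=[[1,0,0],[-1,1,0],[5,3,1]] U=[[3,-2,2],[0,-3,-1],[0,0,-3]]

  r1 -= -1·r0 → [0,-3,-1]
  r2 -= 5·r0 → [0,-9,-6]
  r2 -= 3·r1 → [0,0,-3]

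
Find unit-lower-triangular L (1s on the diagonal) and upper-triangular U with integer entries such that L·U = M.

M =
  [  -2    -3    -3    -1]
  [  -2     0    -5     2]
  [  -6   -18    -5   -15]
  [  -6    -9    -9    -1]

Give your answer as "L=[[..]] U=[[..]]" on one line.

L=[[1,0,0,0],[1,1,0,0],[3,-3,1,0],[3,0,0,1]] U=[[-2,-3,-3,-1],[0,3,-2,3],[0,0,-2,-3],[0,0,0,2]]

  row1 -= 1·row0 → [0,3,-2,3]
  row2 -= 3·row0 → [0,-9,4,-12]
  row3 -= 3·row0 → [0,0,0,2]
  row2 -= -3·row1 → [0,0,-2,-3]
  row3 -= 0·row1 → [0,0,0,2]
  row3 -= 0·row2 → [0,0,0,2]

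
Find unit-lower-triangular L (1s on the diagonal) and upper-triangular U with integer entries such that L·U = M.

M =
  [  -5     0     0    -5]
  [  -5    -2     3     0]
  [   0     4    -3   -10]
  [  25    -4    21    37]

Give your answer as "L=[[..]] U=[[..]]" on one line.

L=[[1,0,0,0],[1,1,0,0],[0,-2,1,0],[-5,2,5,1]] U=[[-5,0,0,-5],[0,-2,3,5],[0,0,3,0],[0,0,0,2]]

  row1 -= 1·row0 → [0,-2,3,5]
  row2 -= 0·row0 → [0,4,-3,-10]
  row3 -= -5·row0 → [0,-4,21,12]
  row2 -= -2·row1 → [0,0,3,0]
  row3 -= 2·row1 → [0,0,15,2]
  row3 -= 5·row2 → [0,0,0,2]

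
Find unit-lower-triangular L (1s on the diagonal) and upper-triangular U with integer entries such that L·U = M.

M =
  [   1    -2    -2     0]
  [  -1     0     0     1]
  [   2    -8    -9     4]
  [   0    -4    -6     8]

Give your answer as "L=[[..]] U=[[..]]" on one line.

  row1 -= -1·row0 → [0,-2,-2,1]
  row2 -= 2·row0 → [0,-4,-5,4]
  row3 -= 0·row0 → [0,-4,-6,8]
  row2 -= 2·row1 → [0,0,-1,2]
  row3 -= 2·row1 → [0,0,-2,6]
  row3 -= 2·row2 → [0,0,0,2]

L=[[1,0,0,0],[-1,1,0,0],[2,2,1,0],[0,2,2,1]] U=[[1,-2,-2,0],[0,-2,-2,1],[0,0,-1,2],[0,0,0,2]]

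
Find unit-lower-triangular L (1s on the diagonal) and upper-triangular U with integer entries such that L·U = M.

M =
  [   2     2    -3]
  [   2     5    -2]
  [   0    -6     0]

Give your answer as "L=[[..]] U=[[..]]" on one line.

L=[[1,0,0],[1,1,0],[0,-2,1]] U=[[2,2,-3],[0,3,1],[0,0,2]]

  row1 -= 1·row0 → [0,3,1]
  row2 -= 0·row0 → [0,-6,0]
  row2 -= -2·row1 → [0,0,2]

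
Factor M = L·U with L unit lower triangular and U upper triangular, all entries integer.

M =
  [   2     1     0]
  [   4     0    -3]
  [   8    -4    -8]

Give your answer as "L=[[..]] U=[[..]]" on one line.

  R1 -= 2·R0 → [0,-2,-3]
  R2 -= 4·R0 → [0,-8,-8]
  R2 -= 4·R1 → [0,0,4]

L=[[1,0,0],[2,1,0],[4,4,1]] U=[[2,1,0],[0,-2,-3],[0,0,4]]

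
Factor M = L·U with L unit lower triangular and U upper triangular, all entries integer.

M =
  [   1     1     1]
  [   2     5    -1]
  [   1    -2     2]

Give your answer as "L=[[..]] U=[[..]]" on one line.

  row1 -= 2·row0 → [0,3,-3]
  row2 -= 1·row0 → [0,-3,1]
  row2 -= -1·row1 → [0,0,-2]

L=[[1,0,0],[2,1,0],[1,-1,1]] U=[[1,1,1],[0,3,-3],[0,0,-2]]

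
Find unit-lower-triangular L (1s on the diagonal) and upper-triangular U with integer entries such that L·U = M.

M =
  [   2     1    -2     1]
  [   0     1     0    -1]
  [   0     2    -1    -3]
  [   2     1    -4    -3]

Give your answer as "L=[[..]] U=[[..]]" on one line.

L=[[1,0,0,0],[0,1,0,0],[0,2,1,0],[1,0,2,1]] U=[[2,1,-2,1],[0,1,0,-1],[0,0,-1,-1],[0,0,0,-2]]

  R1 -= 0·R0 → [0,1,0,-1]
  R2 -= 0·R0 → [0,2,-1,-3]
  R3 -= 1·R0 → [0,0,-2,-4]
  R2 -= 2·R1 → [0,0,-1,-1]
  R3 -= 0·R1 → [0,0,-2,-4]
  R3 -= 2·R2 → [0,0,0,-2]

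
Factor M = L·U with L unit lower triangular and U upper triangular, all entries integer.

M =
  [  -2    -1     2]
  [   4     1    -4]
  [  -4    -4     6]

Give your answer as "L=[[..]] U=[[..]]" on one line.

  r1 -= -2·r0 → [0,-1,0]
  r2 -= 2·r0 → [0,-2,2]
  r2 -= 2·r1 → [0,0,2]

L=[[1,0,0],[-2,1,0],[2,2,1]] U=[[-2,-1,2],[0,-1,0],[0,0,2]]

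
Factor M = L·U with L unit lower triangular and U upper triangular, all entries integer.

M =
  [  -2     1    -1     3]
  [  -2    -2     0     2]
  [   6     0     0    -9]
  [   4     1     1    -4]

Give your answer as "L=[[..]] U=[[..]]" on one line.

  R1 -= 1·R0 → [0,-3,1,-1]
  R2 -= -3·R0 → [0,3,-3,0]
  R3 -= -2·R0 → [0,3,-1,2]
  R2 -= -1·R1 → [0,0,-2,-1]
  R3 -= -1·R1 → [0,0,0,1]
  R3 -= 0·R2 → [0,0,0,1]

L=[[1,0,0,0],[1,1,0,0],[-3,-1,1,0],[-2,-1,0,1]] U=[[-2,1,-1,3],[0,-3,1,-1],[0,0,-2,-1],[0,0,0,1]]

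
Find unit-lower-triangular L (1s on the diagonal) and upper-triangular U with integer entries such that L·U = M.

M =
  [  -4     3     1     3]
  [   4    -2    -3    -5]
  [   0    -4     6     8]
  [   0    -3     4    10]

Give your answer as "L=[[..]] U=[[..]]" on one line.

L=[[1,0,0,0],[-1,1,0,0],[0,-4,1,0],[0,-3,1,1]] U=[[-4,3,1,3],[0,1,-2,-2],[0,0,-2,0],[0,0,0,4]]

  R1 -= -1·R0 → [0,1,-2,-2]
  R2 -= 0·R0 → [0,-4,6,8]
  R3 -= 0·R0 → [0,-3,4,10]
  R2 -= -4·R1 → [0,0,-2,0]
  R3 -= -3·R1 → [0,0,-2,4]
  R3 -= 1·R2 → [0,0,0,4]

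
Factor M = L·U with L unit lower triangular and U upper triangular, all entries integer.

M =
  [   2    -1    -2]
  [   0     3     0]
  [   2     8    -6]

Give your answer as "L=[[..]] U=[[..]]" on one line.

  R1 -= 0·R0 → [0,3,0]
  R2 -= 1·R0 → [0,9,-4]
  R2 -= 3·R1 → [0,0,-4]

L=[[1,0,0],[0,1,0],[1,3,1]] U=[[2,-1,-2],[0,3,0],[0,0,-4]]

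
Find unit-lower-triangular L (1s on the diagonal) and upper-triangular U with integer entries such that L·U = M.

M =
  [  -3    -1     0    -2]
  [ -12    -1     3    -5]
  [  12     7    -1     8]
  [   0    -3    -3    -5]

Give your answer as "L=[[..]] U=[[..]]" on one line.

L=[[1,0,0,0],[4,1,0,0],[-4,1,1,0],[0,-1,0,1]] U=[[-3,-1,0,-2],[0,3,3,3],[0,0,-4,-3],[0,0,0,-2]]

  r1 -= 4·r0 → [0,3,3,3]
  r2 -= -4·r0 → [0,3,-1,0]
  r3 -= 0·r0 → [0,-3,-3,-5]
  r2 -= 1·r1 → [0,0,-4,-3]
  r3 -= -1·r1 → [0,0,0,-2]
  r3 -= 0·r2 → [0,0,0,-2]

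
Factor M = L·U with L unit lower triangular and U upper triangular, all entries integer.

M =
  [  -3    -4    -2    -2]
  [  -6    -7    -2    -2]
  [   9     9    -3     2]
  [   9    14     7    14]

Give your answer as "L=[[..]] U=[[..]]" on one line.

L=[[1,0,0,0],[2,1,0,0],[-3,-3,1,0],[-3,2,1,1]] U=[[-3,-4,-2,-2],[0,1,2,2],[0,0,-3,2],[0,0,0,2]]

  R1 -= 2·R0 → [0,1,2,2]
  R2 -= -3·R0 → [0,-3,-9,-4]
  R3 -= -3·R0 → [0,2,1,8]
  R2 -= -3·R1 → [0,0,-3,2]
  R3 -= 2·R1 → [0,0,-3,4]
  R3 -= 1·R2 → [0,0,0,2]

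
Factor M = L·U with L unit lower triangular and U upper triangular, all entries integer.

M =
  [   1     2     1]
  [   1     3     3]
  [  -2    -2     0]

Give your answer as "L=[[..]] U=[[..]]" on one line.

L=[[1,0,0],[1,1,0],[-2,2,1]] U=[[1,2,1],[0,1,2],[0,0,-2]]

  r1 -= 1·r0 → [0,1,2]
  r2 -= -2·r0 → [0,2,2]
  r2 -= 2·r1 → [0,0,-2]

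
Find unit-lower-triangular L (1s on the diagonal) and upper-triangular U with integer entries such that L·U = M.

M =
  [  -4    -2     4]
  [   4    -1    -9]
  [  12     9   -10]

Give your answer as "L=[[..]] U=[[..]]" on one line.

  R1 -= -1·R0 → [0,-3,-5]
  R2 -= -3·R0 → [0,3,2]
  R2 -= -1·R1 → [0,0,-3]

L=[[1,0,0],[-1,1,0],[-3,-1,1]] U=[[-4,-2,4],[0,-3,-5],[0,0,-3]]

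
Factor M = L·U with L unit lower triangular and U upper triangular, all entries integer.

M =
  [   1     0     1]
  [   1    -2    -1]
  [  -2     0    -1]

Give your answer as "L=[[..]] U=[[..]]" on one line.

  r1 -= 1·r0 → [0,-2,-2]
  r2 -= -2·r0 → [0,0,1]
  r2 -= 0·r1 → [0,0,1]

L=[[1,0,0],[1,1,0],[-2,0,1]] U=[[1,0,1],[0,-2,-2],[0,0,1]]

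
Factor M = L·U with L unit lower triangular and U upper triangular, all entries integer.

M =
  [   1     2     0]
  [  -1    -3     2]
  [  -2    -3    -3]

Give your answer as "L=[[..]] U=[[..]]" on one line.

  row1 -= -1·row0 → [0,-1,2]
  row2 -= -2·row0 → [0,1,-3]
  row2 -= -1·row1 → [0,0,-1]

L=[[1,0,0],[-1,1,0],[-2,-1,1]] U=[[1,2,0],[0,-1,2],[0,0,-1]]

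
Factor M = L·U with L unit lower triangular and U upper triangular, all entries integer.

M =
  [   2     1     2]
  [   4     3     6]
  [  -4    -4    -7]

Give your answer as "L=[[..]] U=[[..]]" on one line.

  r1 -= 2·r0 → [0,1,2]
  r2 -= -2·r0 → [0,-2,-3]
  r2 -= -2·r1 → [0,0,1]

L=[[1,0,0],[2,1,0],[-2,-2,1]] U=[[2,1,2],[0,1,2],[0,0,1]]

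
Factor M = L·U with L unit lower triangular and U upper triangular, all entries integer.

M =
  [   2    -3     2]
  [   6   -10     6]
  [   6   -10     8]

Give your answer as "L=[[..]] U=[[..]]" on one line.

L=[[1,0,0],[3,1,0],[3,1,1]] U=[[2,-3,2],[0,-1,0],[0,0,2]]

  row1 -= 3·row0 → [0,-1,0]
  row2 -= 3·row0 → [0,-1,2]
  row2 -= 1·row1 → [0,0,2]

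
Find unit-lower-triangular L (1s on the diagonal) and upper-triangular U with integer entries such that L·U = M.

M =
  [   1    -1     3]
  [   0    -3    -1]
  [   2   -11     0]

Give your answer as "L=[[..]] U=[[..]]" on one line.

L=[[1,0,0],[0,1,0],[2,3,1]] U=[[1,-1,3],[0,-3,-1],[0,0,-3]]

  row1 -= 0·row0 → [0,-3,-1]
  row2 -= 2·row0 → [0,-9,-6]
  row2 -= 3·row1 → [0,0,-3]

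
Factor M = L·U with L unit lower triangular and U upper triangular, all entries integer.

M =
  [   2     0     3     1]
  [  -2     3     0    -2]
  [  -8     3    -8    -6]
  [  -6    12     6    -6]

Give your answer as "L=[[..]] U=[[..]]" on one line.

L=[[1,0,0,0],[-1,1,0,0],[-4,1,1,0],[-3,4,3,1]] U=[[2,0,3,1],[0,3,3,-1],[0,0,1,-1],[0,0,0,4]]

  row1 -= -1·row0 → [0,3,3,-1]
  row2 -= -4·row0 → [0,3,4,-2]
  row3 -= -3·row0 → [0,12,15,-3]
  row2 -= 1·row1 → [0,0,1,-1]
  row3 -= 4·row1 → [0,0,3,1]
  row3 -= 3·row2 → [0,0,0,4]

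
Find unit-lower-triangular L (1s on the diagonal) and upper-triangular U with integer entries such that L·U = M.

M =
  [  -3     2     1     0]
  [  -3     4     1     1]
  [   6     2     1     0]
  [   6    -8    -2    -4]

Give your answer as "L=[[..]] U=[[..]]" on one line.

  R1 -= 1·R0 → [0,2,0,1]
  R2 -= -2·R0 → [0,6,3,0]
  R3 -= -2·R0 → [0,-4,0,-4]
  R2 -= 3·R1 → [0,0,3,-3]
  R3 -= -2·R1 → [0,0,0,-2]
  R3 -= 0·R2 → [0,0,0,-2]

L=[[1,0,0,0],[1,1,0,0],[-2,3,1,0],[-2,-2,0,1]] U=[[-3,2,1,0],[0,2,0,1],[0,0,3,-3],[0,0,0,-2]]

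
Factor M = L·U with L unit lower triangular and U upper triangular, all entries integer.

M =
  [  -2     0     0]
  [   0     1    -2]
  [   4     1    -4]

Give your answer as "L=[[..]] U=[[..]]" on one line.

  row1 -= 0·row0 → [0,1,-2]
  row2 -= -2·row0 → [0,1,-4]
  row2 -= 1·row1 → [0,0,-2]

L=[[1,0,0],[0,1,0],[-2,1,1]] U=[[-2,0,0],[0,1,-2],[0,0,-2]]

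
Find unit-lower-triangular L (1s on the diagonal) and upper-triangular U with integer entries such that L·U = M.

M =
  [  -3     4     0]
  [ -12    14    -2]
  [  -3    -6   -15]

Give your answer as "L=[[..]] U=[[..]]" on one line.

  r1 -= 4·r0 → [0,-2,-2]
  r2 -= 1·r0 → [0,-10,-15]
  r2 -= 5·r1 → [0,0,-5]

L=[[1,0,0],[4,1,0],[1,5,1]] U=[[-3,4,0],[0,-2,-2],[0,0,-5]]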